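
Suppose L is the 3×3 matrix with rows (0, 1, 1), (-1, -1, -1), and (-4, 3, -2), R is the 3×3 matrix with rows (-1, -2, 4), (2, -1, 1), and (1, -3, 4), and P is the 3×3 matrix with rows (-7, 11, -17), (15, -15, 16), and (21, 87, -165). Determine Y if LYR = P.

Y = [[5, 1, -5], [-5, -3, -4], [2, -2, 4]]

Left-multiply by L⁻¹ and right-multiply by R⁻¹: Y = L⁻¹PR⁻¹.
det L = -5; the adjugate gives L⁻¹ = [[-1, -1, 0], [-2/5, -4/5, 1/5], [7/5, 4/5, -1/5]].
det R = -5, so R⁻¹ = [[1/5, 4/5, -2/5], [7/5, 8/5, -9/5], [1, 1, -1]].
L⁻¹P = [[-8, 4, 1], [-5, 25, -39], [-2, -14, 22]].
Y = (L⁻¹P)R⁻¹ = [[5, 1, -5], [-5, -3, -4], [2, -2, 4]].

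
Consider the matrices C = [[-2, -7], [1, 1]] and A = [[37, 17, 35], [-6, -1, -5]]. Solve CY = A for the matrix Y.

Y = [[-1, 2, 0], [-5, -3, -5]]

C is on the left of Y, so left-multiply by C⁻¹: Y = C⁻¹A.
det C = 5; the adjugate gives C⁻¹ = [[1/5, 7/5], [-1/5, -2/5]].
Y = C⁻¹A = [[1/5, 7/5], [-1/5, -2/5]] · [[37, 17, 35], [-6, -1, -5]] = [[-1, 2, 0], [-5, -3, -5]].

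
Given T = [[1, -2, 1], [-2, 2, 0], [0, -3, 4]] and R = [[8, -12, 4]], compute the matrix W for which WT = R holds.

Since T sits to the right of W, W = RT⁻¹.
det T = -2, so T⁻¹ = [[-4, -5/2, 1], [-4, -2, 1], [-3, -3/2, 1]].
W = RT⁻¹ = [[8, -12, 4]] · [[-4, -5/2, 1], [-4, -2, 1], [-3, -3/2, 1]] = [[4, -2, 0]].

W = [[4, -2, 0]]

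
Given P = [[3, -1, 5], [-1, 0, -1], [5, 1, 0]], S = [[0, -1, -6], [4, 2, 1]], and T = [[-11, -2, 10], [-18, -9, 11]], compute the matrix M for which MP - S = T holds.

MP = T + S = [[-11, -3, 4], [-14, -7, 12]].
Right-multiplying both sides by P⁻¹ gives M = (T + S)P⁻¹.
det P = 3; the adjugate gives P⁻¹ = [[1/3, 5/3, 1/3], [-5/3, -25/3, -2/3], [-1/3, -8/3, -1/3]].
M = (T + S)P⁻¹ = [[0, -4, -3], [3, 3, -4]].

M = [[0, -4, -3], [3, 3, -4]]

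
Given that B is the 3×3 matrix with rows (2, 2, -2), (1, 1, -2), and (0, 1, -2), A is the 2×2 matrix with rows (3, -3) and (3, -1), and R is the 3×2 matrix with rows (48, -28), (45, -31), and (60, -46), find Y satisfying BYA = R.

Y = B⁻¹RA⁻¹ (apply B⁻¹ on the left and A⁻¹ on the right).
det B = 2, so B⁻¹ = [[0, 1, -1], [1, -2, 1], [1/2, -1, 0]].
det A = 6; the adjugate gives A⁻¹ = [[-1/6, 1/2], [-1/2, 1/2]].
B⁻¹R = [[-15, 15], [18, -12], [-21, 17]].
Y = (B⁻¹R)A⁻¹ = [[-5, 0], [3, 3], [-5, -2]].

Y = [[-5, 0], [3, 3], [-5, -2]]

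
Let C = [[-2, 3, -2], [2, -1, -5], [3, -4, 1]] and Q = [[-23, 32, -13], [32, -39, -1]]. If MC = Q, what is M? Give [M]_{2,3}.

Right-multiplying both sides by C⁻¹ gives M = QC⁻¹.
det C = 1; the adjugate gives C⁻¹ = [[-21, 5, -17], [-17, 4, -14], [-5, 1, -4]].
M = QC⁻¹ = [[-23, 32, -13], [32, -39, -1]] · [[-21, 5, -17], [-17, 4, -14], [-5, 1, -4]] = [[4, 0, -5], [-4, 3, 6]].

6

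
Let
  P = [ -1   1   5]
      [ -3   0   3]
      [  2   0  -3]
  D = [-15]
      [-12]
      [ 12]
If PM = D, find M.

P is on the left of M, so left-multiply by P⁻¹: M = P⁻¹D.
det P = -3, so P⁻¹ = [[0, -1, -1], [1, 7/3, 4], [0, -2/3, -1]].
M = P⁻¹D = [[0, -1, -1], [1, 7/3, 4], [0, -2/3, -1]] · [[-15], [-12], [12]] = [[0], [5], [-4]].

M = [[0], [5], [-4]]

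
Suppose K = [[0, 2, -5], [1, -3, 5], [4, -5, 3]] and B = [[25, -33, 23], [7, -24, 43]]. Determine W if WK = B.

W = [[0, 1, 6], [-5, 3, 1]]

Since K sits to the right of W, W = BK⁻¹.
det K = -1; the adjugate gives K⁻¹ = [[-16, -19, 5], [-17, -20, 5], [-7, -8, 2]].
W = BK⁻¹ = [[25, -33, 23], [7, -24, 43]] · [[-16, -19, 5], [-17, -20, 5], [-7, -8, 2]] = [[0, 1, 6], [-5, 3, 1]].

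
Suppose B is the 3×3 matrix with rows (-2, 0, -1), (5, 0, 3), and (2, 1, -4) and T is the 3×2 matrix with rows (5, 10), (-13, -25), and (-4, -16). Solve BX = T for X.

Left-multiplying both sides by B⁻¹ gives X = B⁻¹T.
det B = 1, so B⁻¹ = [[-3, -1, 0], [26, 10, 1], [5, 2, 0]].
X = B⁻¹T = [[-3, -1, 0], [26, 10, 1], [5, 2, 0]] · [[5, 10], [-13, -25], [-4, -16]] = [[-2, -5], [-4, -6], [-1, 0]].

X = [[-2, -5], [-4, -6], [-1, 0]]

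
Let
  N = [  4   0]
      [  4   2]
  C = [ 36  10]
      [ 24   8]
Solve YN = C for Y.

N is on the right of Y, so right-multiply by N⁻¹: Y = CN⁻¹.
det N = 8; the adjugate gives N⁻¹ = [[1/4, 0], [-1/2, 1/2]].
Y = CN⁻¹ = [[36, 10], [24, 8]] · [[1/4, 0], [-1/2, 1/2]] = [[4, 5], [2, 4]].

Y = [[4, 5], [2, 4]]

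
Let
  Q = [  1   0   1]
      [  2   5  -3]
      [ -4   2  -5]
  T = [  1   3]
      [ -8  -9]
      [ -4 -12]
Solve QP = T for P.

Since Q multiplies P on the left, P = Q⁻¹T.
Q has determinant 5; Q⁻¹ = [[-19/5, 2/5, -1], [22/5, -1/5, 1], [24/5, -2/5, 1]].
P = Q⁻¹T = [[-19/5, 2/5, -1], [22/5, -1/5, 1], [24/5, -2/5, 1]] · [[1, 3], [-8, -9], [-4, -12]] = [[-3, -3], [2, 3], [4, 6]].

P = [[-3, -3], [2, 3], [4, 6]]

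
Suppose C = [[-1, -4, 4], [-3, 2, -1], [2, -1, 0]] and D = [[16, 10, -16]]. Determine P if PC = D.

C is on the right of P, so right-multiply by C⁻¹: P = DC⁻¹.
C has determinant 5; C⁻¹ = [[-1/5, -4/5, -4/5], [-2/5, -8/5, -13/5], [-1/5, -9/5, -14/5]].
P = DC⁻¹ = [[16, 10, -16]] · [[-1/5, -4/5, -4/5], [-2/5, -8/5, -13/5], [-1/5, -9/5, -14/5]] = [[-4, 0, 6]].

P = [[-4, 0, 6]]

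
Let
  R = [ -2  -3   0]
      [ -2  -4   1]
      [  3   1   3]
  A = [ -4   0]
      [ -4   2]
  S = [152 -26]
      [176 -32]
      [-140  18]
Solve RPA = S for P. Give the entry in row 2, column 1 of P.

5

Isolating P: multiply by R⁻¹ from the left and A⁻¹ from the right, so P = R⁻¹SA⁻¹.
det R = -1; the adjugate gives R⁻¹ = [[13, -9, 3], [-9, 6, -2], [-10, 7, -2]].
A has determinant -8; A⁻¹ = [[-1/4, 0], [-1/2, 1/2]].
R⁻¹S = [[-28, 4], [-32, 6], [-8, 0]].
P = (R⁻¹S)A⁻¹ = [[5, 2], [5, 3], [2, 0]].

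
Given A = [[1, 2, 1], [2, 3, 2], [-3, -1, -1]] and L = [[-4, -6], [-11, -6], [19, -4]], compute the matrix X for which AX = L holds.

X = [[-6, 2], [3, -6], [-4, 4]]

Left-multiplying both sides by A⁻¹ gives X = A⁻¹L.
det A = -2; the adjugate gives A⁻¹ = [[1/2, -1/2, -1/2], [2, -1, 0], [-7/2, 5/2, 1/2]].
X = A⁻¹L = [[1/2, -1/2, -1/2], [2, -1, 0], [-7/2, 5/2, 1/2]] · [[-4, -6], [-11, -6], [19, -4]] = [[-6, 2], [3, -6], [-4, 4]].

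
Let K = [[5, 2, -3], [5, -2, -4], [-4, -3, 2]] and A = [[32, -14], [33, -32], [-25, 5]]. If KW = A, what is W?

W = [[3, -6], [1, 5], [-5, -2]]

K is on the left of W, so left-multiply by K⁻¹: W = K⁻¹A.
K has determinant 1; K⁻¹ = [[-16, 5, -14], [6, -2, 5], [-23, 7, -20]].
W = K⁻¹A = [[-16, 5, -14], [6, -2, 5], [-23, 7, -20]] · [[32, -14], [33, -32], [-25, 5]] = [[3, -6], [1, 5], [-5, -2]].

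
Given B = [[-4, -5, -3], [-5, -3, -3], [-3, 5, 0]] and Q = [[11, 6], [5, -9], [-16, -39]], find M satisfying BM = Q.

Left-multiplying both sides by B⁻¹ gives M = B⁻¹Q.
B has determinant -3; B⁻¹ = [[-5, 5, -2], [-3, 3, -1], [34/3, -35/3, 13/3]].
M = B⁻¹Q = [[-5, 5, -2], [-3, 3, -1], [34/3, -35/3, 13/3]] · [[11, 6], [5, -9], [-16, -39]] = [[2, 3], [-2, -6], [-3, 4]].

M = [[2, 3], [-2, -6], [-3, 4]]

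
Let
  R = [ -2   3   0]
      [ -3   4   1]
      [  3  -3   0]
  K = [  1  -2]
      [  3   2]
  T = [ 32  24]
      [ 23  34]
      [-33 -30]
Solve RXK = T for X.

X = [[2, -1], [1, 3], [-5, -5]]

X = R⁻¹TK⁻¹ (apply R⁻¹ on the left and K⁻¹ on the right).
det R = 3; the adjugate gives R⁻¹ = [[1, 0, 1], [1, 0, 2/3], [-1, 1, 1/3]].
K has determinant 8; K⁻¹ = [[1/4, 1/4], [-3/8, 1/8]].
R⁻¹T = [[-1, -6], [10, 4], [-20, 0]].
X = (R⁻¹T)K⁻¹ = [[2, -1], [1, 3], [-5, -5]].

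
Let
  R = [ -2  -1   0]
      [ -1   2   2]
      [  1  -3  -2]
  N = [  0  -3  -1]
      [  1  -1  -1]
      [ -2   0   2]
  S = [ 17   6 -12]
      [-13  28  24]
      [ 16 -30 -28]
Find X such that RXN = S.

X = [[3, -5, 1], [-1, 1, 2], [-3, -1, 3]]

Left-multiply by R⁻¹ and right-multiply by N⁻¹: X = R⁻¹SN⁻¹.
R has determinant -4; R⁻¹ = [[-1/2, 1/2, 1/2], [0, -1, -1], [-1/4, 7/4, 5/4]].
det N = 2; the adjugate gives N⁻¹ = [[-1, 3, 1], [0, -1, -1/2], [-1, 3, 3/2]].
R⁻¹S = [[-7, -4, 4], [-3, 2, 4], [-7, 10, 10]].
X = (R⁻¹S)N⁻¹ = [[3, -5, 1], [-1, 1, 2], [-3, -1, 3]].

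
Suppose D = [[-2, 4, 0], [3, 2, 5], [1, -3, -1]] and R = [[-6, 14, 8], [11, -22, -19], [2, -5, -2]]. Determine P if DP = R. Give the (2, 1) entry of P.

Since D multiplies P on the left, P = D⁻¹R.
det D = 6, so D⁻¹ = [[13/6, 2/3, 10/3], [4/3, 1/3, 5/3], [-11/6, -1/3, -8/3]].
P = D⁻¹R = [[13/6, 2/3, 10/3], [4/3, 1/3, 5/3], [-11/6, -1/3, -8/3]] · [[-6, 14, 8], [11, -22, -19], [2, -5, -2]] = [[1, -1, -2], [-1, 3, 1], [2, -5, -3]].

-1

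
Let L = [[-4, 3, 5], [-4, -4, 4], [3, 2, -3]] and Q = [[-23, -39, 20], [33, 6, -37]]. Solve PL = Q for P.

Right-multiplying both sides by L⁻¹ gives P = QL⁻¹.
L has determinant 4; L⁻¹ = [[1, 19/4, 8], [0, -3/4, -1], [1, 17/4, 7]].
P = QL⁻¹ = [[-23, -39, 20], [33, 6, -37]] · [[1, 19/4, 8], [0, -3/4, -1], [1, 17/4, 7]] = [[-3, 5, -5], [-4, -5, -1]].

P = [[-3, 5, -5], [-4, -5, -1]]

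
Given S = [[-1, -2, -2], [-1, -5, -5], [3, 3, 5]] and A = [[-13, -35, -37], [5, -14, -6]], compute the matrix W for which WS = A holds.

Right-multiplying both sides by S⁻¹ gives W = AS⁻¹.
det S = 6; the adjugate gives S⁻¹ = [[-5/3, 2/3, 0], [-5/3, 1/6, -1/2], [2, -1/2, 1/2]].
W = AS⁻¹ = [[-13, -35, -37], [5, -14, -6]] · [[-5/3, 2/3, 0], [-5/3, 1/6, -1/2], [2, -1/2, 1/2]] = [[6, 4, -1], [3, 4, 4]].

W = [[6, 4, -1], [3, 4, 4]]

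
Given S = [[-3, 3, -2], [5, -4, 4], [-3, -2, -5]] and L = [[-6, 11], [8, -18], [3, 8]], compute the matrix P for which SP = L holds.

Left-multiplying both sides by S⁻¹ gives P = S⁻¹L.
det S = -1; the adjugate gives S⁻¹ = [[-28, -19, -4], [-13, -9, -2], [22, 15, 3]].
P = S⁻¹L = [[-28, -19, -4], [-13, -9, -2], [22, 15, 3]] · [[-6, 11], [8, -18], [3, 8]] = [[4, 2], [0, 3], [-3, -4]].

P = [[4, 2], [0, 3], [-3, -4]]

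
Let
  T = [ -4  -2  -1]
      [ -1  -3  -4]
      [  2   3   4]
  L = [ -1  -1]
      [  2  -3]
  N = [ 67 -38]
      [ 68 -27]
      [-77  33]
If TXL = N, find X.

X = [[3, -3], [5, -4], [3, -1]]

X = T⁻¹NL⁻¹ (apply T⁻¹ on the left and L⁻¹ on the right).
det T = 5; the adjugate gives T⁻¹ = [[0, 1, 1], [-4/5, -14/5, -3], [3/5, 8/5, 2]].
det L = 5, so L⁻¹ = [[-3/5, 1/5], [-2/5, -1/5]].
T⁻¹N = [[-9, 6], [-13, 7], [-5, 0]].
X = (T⁻¹N)L⁻¹ = [[3, -3], [5, -4], [3, -1]].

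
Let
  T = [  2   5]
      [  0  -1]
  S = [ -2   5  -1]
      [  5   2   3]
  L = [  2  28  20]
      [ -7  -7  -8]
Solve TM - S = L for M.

M = [[-5, 4, -3], [2, 5, 5]]

TM = L + S = [[0, 33, 19], [-2, -5, -5]].
T is on the left of M, so left-multiply by T⁻¹: M = T⁻¹(L + S).
det T = -2, so T⁻¹ = [[1/2, 5/2], [0, -1]].
M = T⁻¹(L + S) = [[-5, 4, -3], [2, 5, 5]].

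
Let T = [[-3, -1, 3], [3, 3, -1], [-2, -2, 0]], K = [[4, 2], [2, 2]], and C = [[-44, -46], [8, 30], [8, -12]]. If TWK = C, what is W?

W = T⁻¹CK⁻¹ (apply T⁻¹ on the left and K⁻¹ on the right).
det T = 4, so T⁻¹ = [[-1/2, -3/2, -2], [1/2, 3/2, 3/2], [0, -1, -3/2]].
det K = 4, so K⁻¹ = [[1/2, -1/2], [-1/2, 1]].
T⁻¹C = [[-6, 2], [2, 4], [-20, -12]].
W = (T⁻¹C)K⁻¹ = [[-4, 5], [-1, 3], [-4, -2]].

W = [[-4, 5], [-1, 3], [-4, -2]]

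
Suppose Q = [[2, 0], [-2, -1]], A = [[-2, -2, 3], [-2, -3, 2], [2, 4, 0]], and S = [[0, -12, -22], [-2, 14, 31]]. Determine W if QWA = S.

W = [[-1, -4, -5], [-3, 0, -2]]

Isolating W: multiply by Q⁻¹ from the left and A⁻¹ from the right, so W = Q⁻¹SA⁻¹.
det Q = -2, so Q⁻¹ = [[1/2, 0], [-1, -1]].
det A = 2, so A⁻¹ = [[-4, 6, 5/2], [2, -3, -1], [-1, 2, 1]].
Q⁻¹S = [[0, -6, -11], [2, -2, -9]].
W = (Q⁻¹S)A⁻¹ = [[-1, -4, -5], [-3, 0, -2]].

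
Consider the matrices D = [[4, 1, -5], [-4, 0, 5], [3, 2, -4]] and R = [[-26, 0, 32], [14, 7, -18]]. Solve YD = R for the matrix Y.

Y = [[-4, 4, 2], [3, 1, 2]]

Since D sits to the right of Y, Y = RD⁻¹.
det D = -1; the adjugate gives D⁻¹ = [[10, 6, -5], [1, 1, 0], [8, 5, -4]].
Y = RD⁻¹ = [[-26, 0, 32], [14, 7, -18]] · [[10, 6, -5], [1, 1, 0], [8, 5, -4]] = [[-4, 4, 2], [3, 1, 2]].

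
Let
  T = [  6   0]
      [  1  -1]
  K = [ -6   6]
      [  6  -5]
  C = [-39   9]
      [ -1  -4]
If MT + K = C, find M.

MT = C − K = [[-33, 3], [-7, 1]].
T is on the right of M, so right-multiply by T⁻¹: M = (C − K)T⁻¹.
det T = -6; the adjugate gives T⁻¹ = [[1/6, 0], [1/6, -1]].
M = (C − K)T⁻¹ = [[-5, -3], [-1, -1]].

M = [[-5, -3], [-1, -1]]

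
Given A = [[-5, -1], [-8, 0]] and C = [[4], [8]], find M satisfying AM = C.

Left-multiplying both sides by A⁻¹ gives M = A⁻¹C.
A has determinant -8; A⁻¹ = [[0, -1/8], [-1, 5/8]].
M = A⁻¹C = [[0, -1/8], [-1, 5/8]] · [[4], [8]] = [[-1], [1]].

M = [[-1], [1]]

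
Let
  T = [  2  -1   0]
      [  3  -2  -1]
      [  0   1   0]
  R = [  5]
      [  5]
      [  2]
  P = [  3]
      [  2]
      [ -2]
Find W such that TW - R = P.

TW = P + R = [[8], [7], [0]].
Left-multiplying both sides by T⁻¹ gives W = T⁻¹(P + R).
T has determinant 2; T⁻¹ = [[1/2, 0, 1/2], [0, 0, 1], [3/2, -1, -1/2]].
W = T⁻¹(P + R) = [[4], [0], [5]].

W = [[4], [0], [5]]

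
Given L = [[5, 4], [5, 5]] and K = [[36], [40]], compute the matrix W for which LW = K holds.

Left-multiplying both sides by L⁻¹ gives W = L⁻¹K.
det L = 5, so L⁻¹ = [[1, -4/5], [-1, 1]].
W = L⁻¹K = [[1, -4/5], [-1, 1]] · [[36], [40]] = [[4], [4]].

W = [[4], [4]]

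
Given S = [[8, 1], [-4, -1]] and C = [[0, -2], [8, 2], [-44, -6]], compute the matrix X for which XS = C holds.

S is on the right of X, so right-multiply by S⁻¹: X = CS⁻¹.
det S = -4; the adjugate gives S⁻¹ = [[1/4, 1/4], [-1, -2]].
X = CS⁻¹ = [[0, -2], [8, 2], [-44, -6]] · [[1/4, 1/4], [-1, -2]] = [[2, 4], [0, -2], [-5, 1]].

X = [[2, 4], [0, -2], [-5, 1]]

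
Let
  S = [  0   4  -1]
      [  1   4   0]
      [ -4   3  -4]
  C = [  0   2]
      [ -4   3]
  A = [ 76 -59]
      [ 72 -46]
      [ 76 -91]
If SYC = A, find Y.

Y = [[0, 2], [1, -5], [5, -1]]

Isolating Y: multiply by S⁻¹ from the left and C⁻¹ from the right, so Y = S⁻¹AC⁻¹.
det S = -3, so S⁻¹ = [[16/3, -13/3, -4/3], [-4/3, 4/3, 1/3], [-19/3, 16/3, 4/3]].
det C = 8, so C⁻¹ = [[3/8, -1/4], [1/2, 0]].
S⁻¹A = [[-8, 6], [20, -13], [4, 7]].
Y = (S⁻¹A)C⁻¹ = [[0, 2], [1, -5], [5, -1]].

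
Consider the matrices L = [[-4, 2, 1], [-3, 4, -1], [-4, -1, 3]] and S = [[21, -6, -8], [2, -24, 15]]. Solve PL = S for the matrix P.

P = [[1, -3, -4], [-5, -2, 6]]

Right-multiplying both sides by L⁻¹ gives P = SL⁻¹.
det L = 1, so L⁻¹ = [[11, -7, -6], [13, -8, -7], [19, -12, -10]].
P = SL⁻¹ = [[21, -6, -8], [2, -24, 15]] · [[11, -7, -6], [13, -8, -7], [19, -12, -10]] = [[1, -3, -4], [-5, -2, 6]].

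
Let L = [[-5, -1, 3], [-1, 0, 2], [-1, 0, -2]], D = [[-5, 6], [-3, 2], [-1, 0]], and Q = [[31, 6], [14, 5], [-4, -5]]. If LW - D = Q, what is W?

LW = Q + D = [[26, 12], [11, 7], [-5, -5]].
Since L multiplies W on the left, W = L⁻¹(Q + D).
det L = 4; the adjugate gives L⁻¹ = [[0, -1/2, -1/2], [-1, 13/4, 7/4], [0, 1/4, -1/4]].
W = L⁻¹(Q + D) = [[-3, -1], [1, 2], [4, 3]].

W = [[-3, -1], [1, 2], [4, 3]]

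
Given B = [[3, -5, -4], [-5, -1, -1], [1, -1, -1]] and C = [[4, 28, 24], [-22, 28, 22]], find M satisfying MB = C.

M = [[-4, -4, -4], [-6, 1, 1]]

B is on the right of M, so right-multiply by B⁻¹: M = CB⁻¹.
B has determinant 6; B⁻¹ = [[0, -1/6, 1/6], [-1, 1/6, 23/6], [1, -1/3, -14/3]].
M = CB⁻¹ = [[4, 28, 24], [-22, 28, 22]] · [[0, -1/6, 1/6], [-1, 1/6, 23/6], [1, -1/3, -14/3]] = [[-4, -4, -4], [-6, 1, 1]].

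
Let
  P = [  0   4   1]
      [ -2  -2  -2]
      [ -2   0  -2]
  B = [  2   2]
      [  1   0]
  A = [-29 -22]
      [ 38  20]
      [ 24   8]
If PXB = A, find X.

X = P⁻¹AB⁻¹ (apply P⁻¹ on the left and B⁻¹ on the right).
det P = -4, so P⁻¹ = [[-1, -2, 3/2], [0, -1/2, 1/2], [1, 2, -2]].
det B = -2, so B⁻¹ = [[0, 1], [1/2, -1]].
P⁻¹A = [[-11, -6], [-7, -6], [-1, 2]].
X = (P⁻¹A)B⁻¹ = [[-3, -5], [-3, -1], [1, -3]].

X = [[-3, -5], [-3, -1], [1, -3]]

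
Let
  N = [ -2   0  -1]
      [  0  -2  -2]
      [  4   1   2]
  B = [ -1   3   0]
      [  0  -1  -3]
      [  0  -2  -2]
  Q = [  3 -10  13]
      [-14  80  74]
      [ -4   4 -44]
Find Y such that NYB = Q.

Y = N⁻¹QB⁻¹ (apply N⁻¹ on the left and B⁻¹ on the right).
det N = -4; the adjugate gives N⁻¹ = [[1/2, 1/4, 1/2], [2, 0, 1], [-2, -1/2, -1]].
det B = 4; the adjugate gives B⁻¹ = [[-1, 3/2, -9/4], [0, 1/2, -3/4], [0, -1/2, 1/4]].
N⁻¹Q = [[-4, 17, 3], [2, -16, -18], [5, -24, -19]].
Y = (N⁻¹Q)B⁻¹ = [[4, 1, -3], [-2, 4, 3], [-5, 5, 2]].

Y = [[4, 1, -3], [-2, 4, 3], [-5, 5, 2]]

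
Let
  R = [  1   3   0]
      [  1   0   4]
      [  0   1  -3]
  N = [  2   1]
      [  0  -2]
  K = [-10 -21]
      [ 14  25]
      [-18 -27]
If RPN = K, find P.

P = R⁻¹KN⁻¹ (apply R⁻¹ on the left and N⁻¹ on the right).
det R = 5, so R⁻¹ = [[-4/5, 9/5, 12/5], [3/5, -3/5, -4/5], [1/5, -1/5, -3/5]].
det N = -4, so N⁻¹ = [[1/2, 1/4], [0, -1/2]].
R⁻¹K = [[-10, -3], [0, -6], [6, 7]].
P = (R⁻¹K)N⁻¹ = [[-5, -1], [0, 3], [3, -2]].

P = [[-5, -1], [0, 3], [3, -2]]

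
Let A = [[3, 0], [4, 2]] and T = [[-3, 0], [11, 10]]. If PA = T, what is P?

Since A sits to the right of P, P = TA⁻¹.
A has determinant 6; A⁻¹ = [[1/3, 0], [-2/3, 1/2]].
P = TA⁻¹ = [[-3, 0], [11, 10]] · [[1/3, 0], [-2/3, 1/2]] = [[-1, 0], [-3, 5]].

P = [[-1, 0], [-3, 5]]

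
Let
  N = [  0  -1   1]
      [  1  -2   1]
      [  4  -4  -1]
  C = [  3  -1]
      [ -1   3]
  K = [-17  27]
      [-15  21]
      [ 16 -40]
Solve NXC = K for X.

Isolating X: multiply by N⁻¹ from the left and C⁻¹ from the right, so X = N⁻¹KC⁻¹.
N has determinant -1; N⁻¹ = [[-6, 5, -1], [-5, 4, -1], [-4, 4, -1]].
det C = 8; the adjugate gives C⁻¹ = [[3/8, 1/8], [1/8, 3/8]].
N⁻¹K = [[11, -17], [9, -11], [-8, 16]].
X = (N⁻¹K)C⁻¹ = [[2, -5], [2, -3], [-1, 5]].

X = [[2, -5], [2, -3], [-1, 5]]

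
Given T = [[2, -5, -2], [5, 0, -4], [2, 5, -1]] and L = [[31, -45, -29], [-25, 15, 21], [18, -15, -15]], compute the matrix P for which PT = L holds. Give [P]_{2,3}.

-1

Right-multiplying both sides by T⁻¹ gives P = LT⁻¹.
T has determinant 5; T⁻¹ = [[4, -3, 4], [-3/5, 2/5, -2/5], [5, -4, 5]].
P = LT⁻¹ = [[31, -45, -29], [-25, 15, 21], [18, -15, -15]] · [[4, -3, 4], [-3/5, 2/5, -2/5], [5, -4, 5]] = [[6, 5, -3], [-4, -3, -1], [6, 0, 3]].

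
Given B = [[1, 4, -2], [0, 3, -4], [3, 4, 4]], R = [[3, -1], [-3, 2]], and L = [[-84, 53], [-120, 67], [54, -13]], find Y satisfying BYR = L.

Y = B⁻¹LR⁻¹ (apply B⁻¹ on the left and R⁻¹ on the right).
det B = -2, so B⁻¹ = [[-14, 12, 5], [6, -5, -2], [9/2, -4, -3/2]].
det R = 3, so R⁻¹ = [[2/3, 1/3], [1, 1]].
B⁻¹L = [[6, -3], [-12, 9], [21, -10]].
Y = (B⁻¹L)R⁻¹ = [[1, -1], [1, 5], [4, -3]].

Y = [[1, -1], [1, 5], [4, -3]]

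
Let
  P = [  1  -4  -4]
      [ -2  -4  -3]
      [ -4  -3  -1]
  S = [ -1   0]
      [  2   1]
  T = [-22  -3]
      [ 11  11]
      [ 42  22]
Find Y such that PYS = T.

Y = [[0, -3], [1, -5], [-5, 5]]

Isolating Y: multiply by P⁻¹ from the left and S⁻¹ from the right, so Y = P⁻¹TS⁻¹.
P has determinant -5; P⁻¹ = [[1, -8/5, 4/5], [-2, 17/5, -11/5], [2, -19/5, 12/5]].
det S = -1, so S⁻¹ = [[-1, 0], [2, 1]].
P⁻¹T = [[-6, -3], [-11, -5], [15, 5]].
Y = (P⁻¹T)S⁻¹ = [[0, -3], [1, -5], [-5, 5]].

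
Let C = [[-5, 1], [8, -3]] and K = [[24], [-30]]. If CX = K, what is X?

X = [[-6], [-6]]

C is on the left of X, so left-multiply by C⁻¹: X = C⁻¹K.
det C = 7, so C⁻¹ = [[-3/7, -1/7], [-8/7, -5/7]].
X = C⁻¹K = [[-3/7, -1/7], [-8/7, -5/7]] · [[24], [-30]] = [[-6], [-6]].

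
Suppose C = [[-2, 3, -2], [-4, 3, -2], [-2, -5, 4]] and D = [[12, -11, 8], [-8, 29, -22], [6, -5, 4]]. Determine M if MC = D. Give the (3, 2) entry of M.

Since C sits to the right of M, M = DC⁻¹.
det C = 4, so C⁻¹ = [[1/2, -1/2, 0], [5, -3, 1], [13/2, -4, 3/2]].
M = DC⁻¹ = [[12, -11, 8], [-8, 29, -22], [6, -5, 4]] · [[1/2, -1/2, 0], [5, -3, 1], [13/2, -4, 3/2]] = [[3, -5, 1], [-2, 5, -4], [4, -4, 1]].

-4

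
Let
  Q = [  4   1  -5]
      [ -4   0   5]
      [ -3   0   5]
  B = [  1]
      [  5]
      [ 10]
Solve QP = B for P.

Left-multiplying both sides by Q⁻¹ gives P = Q⁻¹B.
det Q = 5; the adjugate gives Q⁻¹ = [[0, -1, 1], [1, 1, 0], [0, -3/5, 4/5]].
P = Q⁻¹B = [[0, -1, 1], [1, 1, 0], [0, -3/5, 4/5]] · [[1], [5], [10]] = [[5], [6], [5]].

P = [[5], [6], [5]]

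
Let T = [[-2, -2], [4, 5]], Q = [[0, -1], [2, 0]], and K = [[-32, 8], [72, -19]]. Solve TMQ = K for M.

Isolating M: multiply by T⁻¹ from the left and Q⁻¹ from the right, so M = T⁻¹KQ⁻¹.
det T = -2; the adjugate gives T⁻¹ = [[-5/2, -1], [2, 1]].
det Q = 2; the adjugate gives Q⁻¹ = [[0, 1/2], [-1, 0]].
T⁻¹K = [[8, -1], [8, -3]].
M = (T⁻¹K)Q⁻¹ = [[1, 4], [3, 4]].

M = [[1, 4], [3, 4]]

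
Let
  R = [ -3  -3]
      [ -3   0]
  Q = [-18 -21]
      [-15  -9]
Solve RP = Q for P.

P = [[5, 3], [1, 4]]

R is on the left of P, so left-multiply by R⁻¹: P = R⁻¹Q.
det R = -9; the adjugate gives R⁻¹ = [[0, -1/3], [-1/3, 1/3]].
P = R⁻¹Q = [[0, -1/3], [-1/3, 1/3]] · [[-18, -21], [-15, -9]] = [[5, 3], [1, 4]].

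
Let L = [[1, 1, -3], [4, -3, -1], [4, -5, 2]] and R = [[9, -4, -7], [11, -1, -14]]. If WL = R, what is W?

W = [[5, -2, 3], [3, 3, -1]]

Since L sits to the right of W, W = RL⁻¹.
L has determinant 1; L⁻¹ = [[-11, 13, -10], [-12, 14, -11], [-8, 9, -7]].
W = RL⁻¹ = [[9, -4, -7], [11, -1, -14]] · [[-11, 13, -10], [-12, 14, -11], [-8, 9, -7]] = [[5, -2, 3], [3, 3, -1]].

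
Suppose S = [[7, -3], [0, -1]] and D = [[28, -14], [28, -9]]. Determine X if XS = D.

X = [[4, 2], [4, -3]]

S is on the right of X, so right-multiply by S⁻¹: X = DS⁻¹.
det S = -7, so S⁻¹ = [[1/7, -3/7], [0, -1]].
X = DS⁻¹ = [[28, -14], [28, -9]] · [[1/7, -3/7], [0, -1]] = [[4, 2], [4, -3]].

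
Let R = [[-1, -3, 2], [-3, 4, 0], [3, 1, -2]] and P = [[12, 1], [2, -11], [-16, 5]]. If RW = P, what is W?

W = [[-6, 1], [-4, -2], [-3, -2]]

Left-multiplying both sides by R⁻¹ gives W = R⁻¹P.
det R = -4, so R⁻¹ = [[2, 1, 2], [3/2, 1, 3/2], [15/4, 2, 13/4]].
W = R⁻¹P = [[2, 1, 2], [3/2, 1, 3/2], [15/4, 2, 13/4]] · [[12, 1], [2, -11], [-16, 5]] = [[-6, 1], [-4, -2], [-3, -2]].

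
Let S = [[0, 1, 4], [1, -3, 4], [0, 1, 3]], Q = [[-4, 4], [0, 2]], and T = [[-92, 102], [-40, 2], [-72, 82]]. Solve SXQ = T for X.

Left-multiply by S⁻¹ and right-multiply by Q⁻¹: X = S⁻¹TQ⁻¹.
det S = 1, so S⁻¹ = [[-13, 1, 16], [-3, 0, 4], [1, 0, -1]].
det Q = -8, so Q⁻¹ = [[-1/4, 1/2], [0, 1/2]].
S⁻¹T = [[4, -12], [-12, 22], [-20, 20]].
X = (S⁻¹T)Q⁻¹ = [[-1, -4], [3, 5], [5, 0]].

X = [[-1, -4], [3, 5], [5, 0]]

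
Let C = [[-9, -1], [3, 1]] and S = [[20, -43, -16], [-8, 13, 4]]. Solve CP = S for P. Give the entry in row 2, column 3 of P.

-2

Left-multiplying both sides by C⁻¹ gives P = C⁻¹S.
det C = -6; the adjugate gives C⁻¹ = [[-1/6, -1/6], [1/2, 3/2]].
P = C⁻¹S = [[-1/6, -1/6], [1/2, 3/2]] · [[20, -43, -16], [-8, 13, 4]] = [[-2, 5, 2], [-2, -2, -2]].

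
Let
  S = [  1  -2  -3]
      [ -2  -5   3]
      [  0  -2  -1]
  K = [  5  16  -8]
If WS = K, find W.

W = [[-3, -4, 5]]

S is on the right of W, so right-multiply by S⁻¹: W = KS⁻¹.
det S = 3; the adjugate gives S⁻¹ = [[11/3, 4/3, -7], [-2/3, -1/3, 1], [4/3, 2/3, -3]].
W = KS⁻¹ = [[5, 16, -8]] · [[11/3, 4/3, -7], [-2/3, -1/3, 1], [4/3, 2/3, -3]] = [[-3, -4, 5]].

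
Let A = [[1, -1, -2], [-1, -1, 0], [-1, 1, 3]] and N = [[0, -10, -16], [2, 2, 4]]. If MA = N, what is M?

M = [[-1, 5, -6], [4, -2, 4]]

A is on the right of M, so right-multiply by A⁻¹: M = NA⁻¹.
A has determinant -2; A⁻¹ = [[3/2, -1/2, 1], [-3/2, -1/2, -1], [1, 0, 1]].
M = NA⁻¹ = [[0, -10, -16], [2, 2, 4]] · [[3/2, -1/2, 1], [-3/2, -1/2, -1], [1, 0, 1]] = [[-1, 5, -6], [4, -2, 4]].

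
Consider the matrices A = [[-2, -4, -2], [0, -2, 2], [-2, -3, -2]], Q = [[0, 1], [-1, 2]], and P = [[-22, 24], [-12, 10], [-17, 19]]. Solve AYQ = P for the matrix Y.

Y = A⁻¹PQ⁻¹ (apply A⁻¹ on the left and Q⁻¹ on the right).
A has determinant 4; A⁻¹ = [[5/2, -1/2, -3], [-1, 0, 1], [-1, 1/2, 1]].
Q has determinant 1; Q⁻¹ = [[2, -1], [1, 0]].
A⁻¹P = [[2, -2], [5, -5], [-1, 0]].
Y = (A⁻¹P)Q⁻¹ = [[2, -2], [5, -5], [-2, 1]].

Y = [[2, -2], [5, -5], [-2, 1]]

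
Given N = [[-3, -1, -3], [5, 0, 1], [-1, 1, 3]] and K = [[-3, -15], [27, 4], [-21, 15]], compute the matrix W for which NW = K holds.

W = [[6, 0], [-6, 3], [-3, 4]]

Left-multiplying both sides by N⁻¹ gives W = N⁻¹K.
det N = 4; the adjugate gives N⁻¹ = [[-1/4, 0, -1/4], [-4, -3, -3], [5/4, 1, 5/4]].
W = N⁻¹K = [[-1/4, 0, -1/4], [-4, -3, -3], [5/4, 1, 5/4]] · [[-3, -15], [27, 4], [-21, 15]] = [[6, 0], [-6, 3], [-3, 4]].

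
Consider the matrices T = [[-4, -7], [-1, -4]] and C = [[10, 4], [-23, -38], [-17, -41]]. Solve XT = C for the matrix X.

X = [[-4, 6], [6, -1], [3, 5]]

T is on the right of X, so right-multiply by T⁻¹: X = CT⁻¹.
det T = 9; the adjugate gives T⁻¹ = [[-4/9, 7/9], [1/9, -4/9]].
X = CT⁻¹ = [[10, 4], [-23, -38], [-17, -41]] · [[-4/9, 7/9], [1/9, -4/9]] = [[-4, 6], [6, -1], [3, 5]].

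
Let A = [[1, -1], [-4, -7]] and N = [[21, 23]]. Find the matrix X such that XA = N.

X = [[5, -4]]

A is on the right of X, so right-multiply by A⁻¹: X = NA⁻¹.
A has determinant -11; A⁻¹ = [[7/11, -1/11], [-4/11, -1/11]].
X = NA⁻¹ = [[21, 23]] · [[7/11, -1/11], [-4/11, -1/11]] = [[5, -4]].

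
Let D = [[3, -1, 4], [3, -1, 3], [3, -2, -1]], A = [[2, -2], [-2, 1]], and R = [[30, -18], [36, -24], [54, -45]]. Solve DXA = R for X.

X = [[5, -5], [0, -3], [-3, 0]]

Left-multiply by D⁻¹ and right-multiply by A⁻¹: X = D⁻¹RA⁻¹.
det D = -3, so D⁻¹ = [[-7/3, 3, -1/3], [-4, 5, -1], [1, -1, 0]].
det A = -2; the adjugate gives A⁻¹ = [[-1/2, -1], [-1, -1]].
D⁻¹R = [[20, -15], [6, -3], [-6, 6]].
X = (D⁻¹R)A⁻¹ = [[5, -5], [0, -3], [-3, 0]].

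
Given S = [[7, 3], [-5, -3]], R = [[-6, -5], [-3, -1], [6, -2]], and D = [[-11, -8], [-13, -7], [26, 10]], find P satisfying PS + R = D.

PS = D − R = [[-5, -3], [-10, -6], [20, 12]].
Since S sits to the right of P, P = (D − R)S⁻¹.
det S = -6; the adjugate gives S⁻¹ = [[1/2, 1/2], [-5/6, -7/6]].
P = (D − R)S⁻¹ = [[0, 1], [0, 2], [0, -4]].

P = [[0, 1], [0, 2], [0, -4]]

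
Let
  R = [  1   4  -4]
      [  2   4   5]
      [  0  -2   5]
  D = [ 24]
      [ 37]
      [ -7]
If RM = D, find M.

M = [[4], [6], [1]]

Since R multiplies M on the left, M = R⁻¹D.
det R = 6; the adjugate gives R⁻¹ = [[5, -2, 6], [-5/3, 5/6, -13/6], [-2/3, 1/3, -2/3]].
M = R⁻¹D = [[5, -2, 6], [-5/3, 5/6, -13/6], [-2/3, 1/3, -2/3]] · [[24], [37], [-7]] = [[4], [6], [1]].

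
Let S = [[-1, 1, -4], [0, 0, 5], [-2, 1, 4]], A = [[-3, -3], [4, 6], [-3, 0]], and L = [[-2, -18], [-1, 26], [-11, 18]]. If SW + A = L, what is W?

W = [[1, -1], [-2, 0], [-1, 4]]

SW = L − A = [[1, -15], [-5, 20], [-8, 18]].
Left-multiplying both sides by S⁻¹ gives W = S⁻¹(L − A).
S has determinant -5; S⁻¹ = [[1, 8/5, -1], [2, 12/5, -1], [0, 1/5, 0]].
W = S⁻¹(L − A) = [[1, -1], [-2, 0], [-1, 4]].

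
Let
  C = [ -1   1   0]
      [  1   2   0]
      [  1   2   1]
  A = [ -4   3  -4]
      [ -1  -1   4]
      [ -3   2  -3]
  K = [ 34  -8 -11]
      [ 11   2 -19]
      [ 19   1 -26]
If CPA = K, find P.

P = [[0, 4, 5], [-1, -5, -2], [-2, -3, 1]]

P = C⁻¹KA⁻¹ (apply C⁻¹ on the left and A⁻¹ on the right).
det C = -3, so C⁻¹ = [[-2/3, 1/3, 0], [1/3, 1/3, 0], [0, -1, 1]].
det A = -5, so A⁻¹ = [[1, -1/5, -8/5], [3, 0, -4], [1, 1/5, -7/5]].
C⁻¹K = [[-19, 6, 1], [15, -2, -10], [8, -1, -7]].
P = (C⁻¹K)A⁻¹ = [[0, 4, 5], [-1, -5, -2], [-2, -3, 1]].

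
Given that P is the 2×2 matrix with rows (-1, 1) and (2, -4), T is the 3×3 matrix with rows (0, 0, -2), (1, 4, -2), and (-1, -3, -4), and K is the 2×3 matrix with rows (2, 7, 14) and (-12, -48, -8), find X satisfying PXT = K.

X = P⁻¹KT⁻¹ (apply P⁻¹ on the left and T⁻¹ on the right).
P has determinant 2; P⁻¹ = [[-2, -1/2], [-1, -1/2]].
det T = -2; the adjugate gives T⁻¹ = [[11, -3, -4], [-3, 1, 1], [-1/2, 0, 0]].
P⁻¹K = [[2, 10, -24], [4, 17, -10]].
X = (P⁻¹K)T⁻¹ = [[4, 4, 2], [-2, 5, 1]].

X = [[4, 4, 2], [-2, 5, 1]]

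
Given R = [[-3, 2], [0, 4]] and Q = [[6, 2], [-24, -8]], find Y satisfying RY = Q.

Since R multiplies Y on the left, Y = R⁻¹Q.
R has determinant -12; R⁻¹ = [[-1/3, 1/6], [0, 1/4]].
Y = R⁻¹Q = [[-1/3, 1/6], [0, 1/4]] · [[6, 2], [-24, -8]] = [[-6, -2], [-6, -2]].

Y = [[-6, -2], [-6, -2]]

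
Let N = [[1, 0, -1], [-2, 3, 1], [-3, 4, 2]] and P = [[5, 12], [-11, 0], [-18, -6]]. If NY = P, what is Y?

Y = [[0, 6], [-2, 6], [-5, -6]]

Left-multiplying both sides by N⁻¹ gives Y = N⁻¹P.
det N = 1; the adjugate gives N⁻¹ = [[2, -4, 3], [1, -1, 1], [1, -4, 3]].
Y = N⁻¹P = [[2, -4, 3], [1, -1, 1], [1, -4, 3]] · [[5, 12], [-11, 0], [-18, -6]] = [[0, 6], [-2, 6], [-5, -6]].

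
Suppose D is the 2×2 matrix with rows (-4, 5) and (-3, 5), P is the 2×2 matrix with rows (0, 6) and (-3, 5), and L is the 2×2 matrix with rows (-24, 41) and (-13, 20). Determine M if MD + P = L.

MD = L − P = [[-24, 35], [-10, 15]].
Since D sits to the right of M, M = (L − P)D⁻¹.
det D = -5; the adjugate gives D⁻¹ = [[-1, 1], [-3/5, 4/5]].
M = (L − P)D⁻¹ = [[3, 4], [1, 2]].

M = [[3, 4], [1, 2]]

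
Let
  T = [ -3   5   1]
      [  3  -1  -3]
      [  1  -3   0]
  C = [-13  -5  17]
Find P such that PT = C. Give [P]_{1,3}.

2

T is on the right of P, so right-multiply by T⁻¹: P = CT⁻¹.
T has determinant 4; T⁻¹ = [[-9/4, -3/4, -7/2], [-3/4, -1/4, -3/2], [-2, -1, -3]].
P = CT⁻¹ = [[-13, -5, 17]] · [[-9/4, -3/4, -7/2], [-3/4, -1/4, -3/2], [-2, -1, -3]] = [[-1, -6, 2]].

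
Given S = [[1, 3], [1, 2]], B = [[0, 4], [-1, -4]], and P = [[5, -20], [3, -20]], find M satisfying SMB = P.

M = [[-4, 1], [-2, -2]]

M = S⁻¹PB⁻¹ (apply S⁻¹ on the left and B⁻¹ on the right).
det S = -1; the adjugate gives S⁻¹ = [[-2, 3], [1, -1]].
det B = 4, so B⁻¹ = [[-1, -1], [1/4, 0]].
S⁻¹P = [[-1, -20], [2, 0]].
M = (S⁻¹P)B⁻¹ = [[-4, 1], [-2, -2]].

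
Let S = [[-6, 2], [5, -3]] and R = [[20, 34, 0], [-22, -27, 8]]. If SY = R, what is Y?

S is on the left of Y, so left-multiply by S⁻¹: Y = S⁻¹R.
S has determinant 8; S⁻¹ = [[-3/8, -1/4], [-5/8, -3/4]].
Y = S⁻¹R = [[-3/8, -1/4], [-5/8, -3/4]] · [[20, 34, 0], [-22, -27, 8]] = [[-2, -6, -2], [4, -1, -6]].

Y = [[-2, -6, -2], [4, -1, -6]]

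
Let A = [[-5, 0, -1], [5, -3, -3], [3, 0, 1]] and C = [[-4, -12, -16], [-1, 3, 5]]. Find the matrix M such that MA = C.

Right-multiplying both sides by A⁻¹ gives M = CA⁻¹.
det A = 6, so A⁻¹ = [[-1/2, 0, -1/2], [-7/3, -1/3, -10/3], [3/2, 0, 5/2]].
M = CA⁻¹ = [[-4, -12, -16], [-1, 3, 5]] · [[-1/2, 0, -1/2], [-7/3, -1/3, -10/3], [3/2, 0, 5/2]] = [[6, 4, 2], [1, -1, 3]].

M = [[6, 4, 2], [1, -1, 3]]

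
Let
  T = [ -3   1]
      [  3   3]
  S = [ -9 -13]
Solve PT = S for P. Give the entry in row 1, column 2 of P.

-4

T is on the right of P, so right-multiply by T⁻¹: P = ST⁻¹.
T has determinant -12; T⁻¹ = [[-1/4, 1/12], [1/4, 1/4]].
P = ST⁻¹ = [[-9, -13]] · [[-1/4, 1/12], [1/4, 1/4]] = [[-1, -4]].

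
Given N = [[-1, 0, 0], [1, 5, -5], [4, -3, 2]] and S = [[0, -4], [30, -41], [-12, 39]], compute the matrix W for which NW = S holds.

Left-multiplying both sides by N⁻¹ gives W = N⁻¹S.
det N = 5, so N⁻¹ = [[-1, 0, 0], [-22/5, -2/5, -1], [-23/5, -3/5, -1]].
W = N⁻¹S = [[-1, 0, 0], [-22/5, -2/5, -1], [-23/5, -3/5, -1]] · [[0, -4], [30, -41], [-12, 39]] = [[0, 4], [0, -5], [-6, 4]].

W = [[0, 4], [0, -5], [-6, 4]]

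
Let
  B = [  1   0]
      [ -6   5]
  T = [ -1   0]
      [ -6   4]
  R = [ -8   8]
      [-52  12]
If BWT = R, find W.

W = [[-4, 2], [2, 3]]

Left-multiply by B⁻¹ and right-multiply by T⁻¹: W = B⁻¹RT⁻¹.
B has determinant 5; B⁻¹ = [[1, 0], [6/5, 1/5]].
det T = -4; the adjugate gives T⁻¹ = [[-1, 0], [-3/2, 1/4]].
B⁻¹R = [[-8, 8], [-20, 12]].
W = (B⁻¹R)T⁻¹ = [[-4, 2], [2, 3]].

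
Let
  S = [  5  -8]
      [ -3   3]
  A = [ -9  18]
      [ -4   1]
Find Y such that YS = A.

Since S sits to the right of Y, Y = AS⁻¹.
S has determinant -9; S⁻¹ = [[-1/3, -8/9], [-1/3, -5/9]].
Y = AS⁻¹ = [[-9, 18], [-4, 1]] · [[-1/3, -8/9], [-1/3, -5/9]] = [[-3, -2], [1, 3]].

Y = [[-3, -2], [1, 3]]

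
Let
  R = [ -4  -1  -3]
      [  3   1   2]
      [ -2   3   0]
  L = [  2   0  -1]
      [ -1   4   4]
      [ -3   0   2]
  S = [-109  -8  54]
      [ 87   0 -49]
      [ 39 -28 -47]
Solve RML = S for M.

Left-multiply by R⁻¹ and right-multiply by L⁻¹: M = R⁻¹SL⁻¹.
det R = -5, so R⁻¹ = [[6/5, 9/5, -1/5], [4/5, 6/5, 1/5], [-11/5, -14/5, 1/5]].
det L = 4, so L⁻¹ = [[2, 0, 1], [-5/2, 1/4, -7/4], [3, 0, 2]].
R⁻¹S = [[18, -4, -14], [25, -12, -25], [4, 12, 9]].
M = (R⁻¹S)L⁻¹ = [[4, -1, -3], [5, -3, -4], [5, 3, 1]].

M = [[4, -1, -3], [5, -3, -4], [5, 3, 1]]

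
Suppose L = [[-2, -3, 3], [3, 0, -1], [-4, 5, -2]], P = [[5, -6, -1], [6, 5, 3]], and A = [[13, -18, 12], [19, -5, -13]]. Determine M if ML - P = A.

ML = A + P = [[18, -24, 11], [25, 0, -10]].
L is on the right of M, so right-multiply by L⁻¹: M = (A + P)L⁻¹.
det L = 5, so L⁻¹ = [[1, 9/5, 3/5], [2, 16/5, 7/5], [3, 22/5, 9/5]].
M = (A + P)L⁻¹ = [[3, 4, -3], [-5, 1, -3]].

M = [[3, 4, -3], [-5, 1, -3]]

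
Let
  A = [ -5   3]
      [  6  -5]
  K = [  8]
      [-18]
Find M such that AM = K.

M = [[2], [6]]

Left-multiplying both sides by A⁻¹ gives M = A⁻¹K.
A has determinant 7; A⁻¹ = [[-5/7, -3/7], [-6/7, -5/7]].
M = A⁻¹K = [[-5/7, -3/7], [-6/7, -5/7]] · [[8], [-18]] = [[2], [6]].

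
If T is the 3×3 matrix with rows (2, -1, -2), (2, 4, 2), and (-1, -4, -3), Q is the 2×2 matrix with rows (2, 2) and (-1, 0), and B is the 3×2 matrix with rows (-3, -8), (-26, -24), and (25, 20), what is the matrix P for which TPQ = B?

Isolating P: multiply by T⁻¹ from the left and Q⁻¹ from the right, so P = T⁻¹BQ⁻¹.
det T = -4, so T⁻¹ = [[1, -5/4, -3/2], [-1, 2, 2], [1, -9/4, -5/2]].
det Q = 2; the adjugate gives Q⁻¹ = [[0, -1], [1/2, 1]].
T⁻¹B = [[-8, -8], [1, 0], [-7, -4]].
P = (T⁻¹B)Q⁻¹ = [[-4, 0], [0, -1], [-2, 3]].

P = [[-4, 0], [0, -1], [-2, 3]]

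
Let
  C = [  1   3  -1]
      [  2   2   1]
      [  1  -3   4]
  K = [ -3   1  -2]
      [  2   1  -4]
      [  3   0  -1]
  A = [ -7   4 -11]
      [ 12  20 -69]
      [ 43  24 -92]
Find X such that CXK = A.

Left-multiply by C⁻¹ and right-multiply by K⁻¹: X = C⁻¹AK⁻¹.
C has determinant -2; C⁻¹ = [[-11/2, 9/2, -5/2], [7/2, -5/2, 3/2], [4, -3, 2]].
det K = -1; the adjugate gives K⁻¹ = [[1, -1, 2], [10, -9, 16], [3, -3, 5]].
C⁻¹A = [[-15, 8, -20], [10, 0, -4], [22, 4, -21]].
X = (C⁻¹A)K⁻¹ = [[5, 3, -2], [-2, 2, 0], [-1, 5, 3]].

X = [[5, 3, -2], [-2, 2, 0], [-1, 5, 3]]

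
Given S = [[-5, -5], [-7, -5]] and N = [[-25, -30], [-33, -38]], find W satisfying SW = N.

S is on the left of W, so left-multiply by S⁻¹: W = S⁻¹N.
det S = -10; the adjugate gives S⁻¹ = [[1/2, -1/2], [-7/10, 1/2]].
W = S⁻¹N = [[1/2, -1/2], [-7/10, 1/2]] · [[-25, -30], [-33, -38]] = [[4, 4], [1, 2]].

W = [[4, 4], [1, 2]]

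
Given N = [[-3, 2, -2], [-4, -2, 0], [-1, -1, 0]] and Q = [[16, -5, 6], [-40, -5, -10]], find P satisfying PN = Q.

N is on the right of P, so right-multiply by N⁻¹: P = QN⁻¹.
det N = -4, so N⁻¹ = [[0, -1/2, 1], [0, 1/2, -2], [-1/2, 5/4, -7/2]].
P = QN⁻¹ = [[16, -5, 6], [-40, -5, -10]] · [[0, -1/2, 1], [0, 1/2, -2], [-1/2, 5/4, -7/2]] = [[-3, -3, 5], [5, 5, 5]].

P = [[-3, -3, 5], [5, 5, 5]]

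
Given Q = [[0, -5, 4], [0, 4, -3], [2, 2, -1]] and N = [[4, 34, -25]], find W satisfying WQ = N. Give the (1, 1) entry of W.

-2

Q is on the right of W, so right-multiply by Q⁻¹: W = NQ⁻¹.
det Q = -2; the adjugate gives Q⁻¹ = [[-1, -3/2, 1/2], [3, 4, 0], [4, 5, 0]].
W = NQ⁻¹ = [[4, 34, -25]] · [[-1, -3/2, 1/2], [3, 4, 0], [4, 5, 0]] = [[-2, 5, 2]].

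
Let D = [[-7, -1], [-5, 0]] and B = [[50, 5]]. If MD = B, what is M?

M = [[-5, -3]]

Since D sits to the right of M, M = BD⁻¹.
det D = -5, so D⁻¹ = [[0, -1/5], [-1, 7/5]].
M = BD⁻¹ = [[50, 5]] · [[0, -1/5], [-1, 7/5]] = [[-5, -3]].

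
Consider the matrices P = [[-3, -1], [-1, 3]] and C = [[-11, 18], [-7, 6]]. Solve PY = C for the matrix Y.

Since P multiplies Y on the left, Y = P⁻¹C.
det P = -10, so P⁻¹ = [[-3/10, -1/10], [-1/10, 3/10]].
Y = P⁻¹C = [[-3/10, -1/10], [-1/10, 3/10]] · [[-11, 18], [-7, 6]] = [[4, -6], [-1, 0]].

Y = [[4, -6], [-1, 0]]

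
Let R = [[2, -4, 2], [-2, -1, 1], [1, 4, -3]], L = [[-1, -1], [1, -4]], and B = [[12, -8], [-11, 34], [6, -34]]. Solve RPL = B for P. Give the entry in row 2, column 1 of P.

3

P = R⁻¹BL⁻¹ (apply R⁻¹ on the left and L⁻¹ on the right).
det R = 4; the adjugate gives R⁻¹ = [[-1/4, -1, -1/2], [-5/4, -2, -3/2], [-7/4, -3, -5/2]].
det L = 5, so L⁻¹ = [[-4/5, 1/5], [-1/5, -1/5]].
R⁻¹B = [[5, -15], [-2, -7], [-3, -3]].
P = (R⁻¹B)L⁻¹ = [[-1, 4], [3, 1], [3, 0]].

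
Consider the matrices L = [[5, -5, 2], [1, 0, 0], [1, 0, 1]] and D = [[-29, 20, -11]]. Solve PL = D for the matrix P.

Right-multiplying both sides by L⁻¹ gives P = DL⁻¹.
det L = 5, so L⁻¹ = [[0, 1, 0], [-1/5, 3/5, 2/5], [0, -1, 1]].
P = DL⁻¹ = [[-29, 20, -11]] · [[0, 1, 0], [-1/5, 3/5, 2/5], [0, -1, 1]] = [[-4, -6, -3]].

P = [[-4, -6, -3]]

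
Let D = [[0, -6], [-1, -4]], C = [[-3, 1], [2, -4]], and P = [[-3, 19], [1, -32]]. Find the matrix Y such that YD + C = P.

Y = [[-3, 0], [4, 1]]

YD = P − C = [[0, 18], [-1, -28]].
Since D sits to the right of Y, Y = (P − C)D⁻¹.
D has determinant -6; D⁻¹ = [[2/3, -1], [-1/6, 0]].
Y = (P − C)D⁻¹ = [[-3, 0], [4, 1]].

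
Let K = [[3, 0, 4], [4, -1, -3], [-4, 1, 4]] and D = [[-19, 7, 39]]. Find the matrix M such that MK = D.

Since K sits to the right of M, M = DK⁻¹.
det K = -3, so K⁻¹ = [[1/3, -4/3, -4/3], [4/3, -28/3, -25/3], [0, 1, 1]].
M = DK⁻¹ = [[-19, 7, 39]] · [[1/3, -4/3, -4/3], [4/3, -28/3, -25/3], [0, 1, 1]] = [[3, -1, 6]].

M = [[3, -1, 6]]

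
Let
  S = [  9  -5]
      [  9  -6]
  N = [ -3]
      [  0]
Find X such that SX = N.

Since S multiplies X on the left, X = S⁻¹N.
S has determinant -9; S⁻¹ = [[2/3, -5/9], [1, -1]].
X = S⁻¹N = [[2/3, -5/9], [1, -1]] · [[-3], [0]] = [[-2], [-3]].

X = [[-2], [-3]]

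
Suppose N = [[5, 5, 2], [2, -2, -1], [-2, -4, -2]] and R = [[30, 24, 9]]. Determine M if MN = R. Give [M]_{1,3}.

1

Since N sits to the right of M, M = RN⁻¹.
N has determinant 6; N⁻¹ = [[0, 1/3, -1/6], [1, -1, 3/2], [-2, 5/3, -10/3]].
M = RN⁻¹ = [[30, 24, 9]] · [[0, 1/3, -1/6], [1, -1, 3/2], [-2, 5/3, -10/3]] = [[6, 1, 1]].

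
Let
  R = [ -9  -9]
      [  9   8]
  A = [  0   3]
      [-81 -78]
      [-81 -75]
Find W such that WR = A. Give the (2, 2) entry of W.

-3

R is on the right of W, so right-multiply by R⁻¹: W = AR⁻¹.
det R = 9; the adjugate gives R⁻¹ = [[8/9, 1], [-1, -1]].
W = AR⁻¹ = [[0, 3], [-81, -78], [-81, -75]] · [[8/9, 1], [-1, -1]] = [[-3, -3], [6, -3], [3, -6]].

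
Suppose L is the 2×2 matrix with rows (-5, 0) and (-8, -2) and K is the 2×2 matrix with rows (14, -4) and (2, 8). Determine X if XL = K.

L is on the right of X, so right-multiply by L⁻¹: X = KL⁻¹.
L has determinant 10; L⁻¹ = [[-1/5, 0], [4/5, -1/2]].
X = KL⁻¹ = [[14, -4], [2, 8]] · [[-1/5, 0], [4/5, -1/2]] = [[-6, 2], [6, -4]].

X = [[-6, 2], [6, -4]]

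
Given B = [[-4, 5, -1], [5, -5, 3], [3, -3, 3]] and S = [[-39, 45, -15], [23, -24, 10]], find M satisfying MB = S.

B is on the right of M, so right-multiply by B⁻¹: M = SB⁻¹.
det B = -6, so B⁻¹ = [[1, 2, -5/3], [1, 3/2, -7/6], [0, -1/2, 5/6]].
M = SB⁻¹ = [[-39, 45, -15], [23, -24, 10]] · [[1, 2, -5/3], [1, 3/2, -7/6], [0, -1/2, 5/6]] = [[6, -3, 0], [-1, 5, -2]].

M = [[6, -3, 0], [-1, 5, -2]]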